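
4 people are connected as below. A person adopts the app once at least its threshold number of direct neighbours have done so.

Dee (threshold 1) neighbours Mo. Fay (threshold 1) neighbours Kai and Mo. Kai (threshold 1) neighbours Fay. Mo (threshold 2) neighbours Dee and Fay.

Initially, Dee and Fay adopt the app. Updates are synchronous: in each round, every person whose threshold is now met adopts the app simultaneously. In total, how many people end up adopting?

Round 1 — Dee, Fay adopt the app (initial).
Round 2 — checking thresholds:
  Kai: 1 of 1 neighbours ≥ 1, adopts the app.
  Mo: 2 of 2 neighbours ≥ 2, adopts the app.
Round 3 — no new adoptions; cascade stops.

4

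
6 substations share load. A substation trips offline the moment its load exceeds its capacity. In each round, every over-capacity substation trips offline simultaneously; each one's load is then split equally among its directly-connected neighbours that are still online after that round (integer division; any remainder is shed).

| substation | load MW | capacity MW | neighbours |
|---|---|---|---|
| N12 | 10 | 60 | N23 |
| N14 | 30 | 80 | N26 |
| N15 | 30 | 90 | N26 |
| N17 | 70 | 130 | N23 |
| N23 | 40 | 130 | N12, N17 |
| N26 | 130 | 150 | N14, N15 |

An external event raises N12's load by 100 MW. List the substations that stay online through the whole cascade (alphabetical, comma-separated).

N14, N15, N26

Round 1 — N12 at 110 > 60. N12 trips offline.
  N12 sheds 110 MW to N23: 110 each.
    N23: 40+110 = 150 > 130
Round 2 — N23 trips offline.
  N23 sheds 150 MW to N17: 150 each.
    N17: 70+150 = 220 > 130
Round 3 — N17 trips offline.
  N17 sheds 220 MW: no online neighbours, lost.
No further trips.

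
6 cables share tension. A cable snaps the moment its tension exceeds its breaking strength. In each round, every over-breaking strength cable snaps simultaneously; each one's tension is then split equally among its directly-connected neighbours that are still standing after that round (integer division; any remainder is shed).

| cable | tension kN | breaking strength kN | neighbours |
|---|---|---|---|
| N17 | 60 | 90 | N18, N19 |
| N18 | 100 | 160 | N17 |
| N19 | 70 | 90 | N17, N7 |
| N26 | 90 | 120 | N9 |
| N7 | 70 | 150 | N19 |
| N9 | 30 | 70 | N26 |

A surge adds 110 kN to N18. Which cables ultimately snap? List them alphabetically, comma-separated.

Round 1 — N18 at 210 > 160. N18 snaps.
  N18 sheds 210 kN to N17: 210 each.
    N17: 60+210 = 270 > 90
Round 2 — N17 snaps.
  N17 sheds 270 kN to N19: 270 each.
    N19: 70+270 = 340 > 90
Round 3 — N19 snaps.
  N19 sheds 340 kN to N7: 340 each.
    N7: 70+340 = 410 > 150
Round 4 — N7 snaps.
  N7 sheds 410 kN: no online neighbours, lost.
No further breaks.

N17, N18, N19, N7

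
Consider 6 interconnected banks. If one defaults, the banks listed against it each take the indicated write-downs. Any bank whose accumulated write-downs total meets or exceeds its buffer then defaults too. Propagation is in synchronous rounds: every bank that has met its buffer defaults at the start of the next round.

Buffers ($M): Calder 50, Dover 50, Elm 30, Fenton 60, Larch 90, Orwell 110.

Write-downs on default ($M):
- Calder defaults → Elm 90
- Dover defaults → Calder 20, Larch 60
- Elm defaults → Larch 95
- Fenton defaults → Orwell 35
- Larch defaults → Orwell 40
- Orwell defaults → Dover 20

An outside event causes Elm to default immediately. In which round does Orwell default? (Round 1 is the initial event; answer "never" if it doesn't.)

Round 1 — Elm defaults (initial).
  Larch: +95 → 95 ≥ 90
Round 2 — Larch defaults.
  Orwell: +40 → 40 < 110
No further defaults.

never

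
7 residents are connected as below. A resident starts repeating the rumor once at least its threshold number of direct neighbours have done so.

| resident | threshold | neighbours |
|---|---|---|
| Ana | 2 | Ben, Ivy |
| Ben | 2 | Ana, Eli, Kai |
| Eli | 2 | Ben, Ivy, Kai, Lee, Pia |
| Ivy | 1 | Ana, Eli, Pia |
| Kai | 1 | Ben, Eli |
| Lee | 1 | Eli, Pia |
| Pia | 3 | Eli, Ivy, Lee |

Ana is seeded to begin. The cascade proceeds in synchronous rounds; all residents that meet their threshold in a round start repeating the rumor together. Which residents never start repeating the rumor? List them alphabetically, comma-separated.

Round 1 — Ana starts repeating the rumor (initial).
Round 2 — checking thresholds:
  Ben: 1 of 3 neighbours < 2, holds.
  Ivy: 1 of 3 neighbours ≥ 1, starts repeating the rumor.
Round 3 — no new spreads; cascade stops.

Ben, Eli, Kai, Lee, Pia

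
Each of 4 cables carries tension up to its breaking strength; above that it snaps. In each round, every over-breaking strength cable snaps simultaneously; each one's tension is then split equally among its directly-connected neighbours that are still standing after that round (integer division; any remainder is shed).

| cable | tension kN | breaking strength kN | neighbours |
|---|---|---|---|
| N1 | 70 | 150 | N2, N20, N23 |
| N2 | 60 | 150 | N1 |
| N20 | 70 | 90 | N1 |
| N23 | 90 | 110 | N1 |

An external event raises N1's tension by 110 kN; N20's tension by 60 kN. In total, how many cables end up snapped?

Round 1 — N1 at 180 > 150; N20 at 130 > 90. N1, N20 snap.
  N1 sheds 180 kN to N2, N23: 90 each.
    N2: 60+90 = 150 ≤ 150
    N23: 90+90 = 180 > 110
  N20 sheds 130 kN: no online neighbours, lost.
Round 2 — N23 snaps.
  N23 sheds 180 kN: no online neighbours, lost.
No further breaks.

3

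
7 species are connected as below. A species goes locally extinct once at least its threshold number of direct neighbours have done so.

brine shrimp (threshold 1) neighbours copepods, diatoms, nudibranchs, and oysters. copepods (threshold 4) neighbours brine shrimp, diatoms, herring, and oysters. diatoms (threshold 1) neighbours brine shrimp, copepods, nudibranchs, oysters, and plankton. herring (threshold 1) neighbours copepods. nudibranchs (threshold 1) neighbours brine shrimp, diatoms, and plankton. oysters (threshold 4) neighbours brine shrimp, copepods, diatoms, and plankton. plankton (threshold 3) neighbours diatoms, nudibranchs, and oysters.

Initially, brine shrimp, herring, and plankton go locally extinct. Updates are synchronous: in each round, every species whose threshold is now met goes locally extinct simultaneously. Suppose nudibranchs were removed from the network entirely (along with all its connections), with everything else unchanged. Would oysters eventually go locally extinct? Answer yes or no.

With nudibranchs removed:
Round 1 — brine shrimp, herring, plankton go locally extinct (initial).
Round 2 — checking thresholds:
  copepods: 2 of 4 neighbours < 4, holds.
  diatoms: 2 of 4 neighbours ≥ 1, goes locally extinct.
  oysters: 2 of 4 neighbours < 4, holds.
Round 3 — no new extinctions; cascade stops.

no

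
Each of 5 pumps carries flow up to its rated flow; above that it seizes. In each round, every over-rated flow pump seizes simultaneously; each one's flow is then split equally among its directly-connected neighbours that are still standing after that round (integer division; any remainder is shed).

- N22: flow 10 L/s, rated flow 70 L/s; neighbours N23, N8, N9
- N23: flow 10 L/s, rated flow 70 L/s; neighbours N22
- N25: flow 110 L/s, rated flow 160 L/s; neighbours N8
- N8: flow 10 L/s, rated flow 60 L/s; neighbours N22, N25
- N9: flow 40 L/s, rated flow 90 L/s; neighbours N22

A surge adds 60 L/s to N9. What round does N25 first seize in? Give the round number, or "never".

4

Round 1 — N9 at 100 > 90. N9 seizes.
  N9 sheds 100 L/s to N22: 100 each.
    N22: 10+100 = 110 > 70
Round 2 — N22 seizes.
  N22 sheds 110 L/s to N23, N8: 55 each.
    N23: 10+55 = 65 ≤ 70
    N8: 10+55 = 65 > 60
Round 3 — N8 seizes.
  N8 sheds 65 L/s to N25: 65 each.
    N25: 110+65 = 175 > 160
Round 4 — N25 seizes.
  N25 sheds 175 L/s: no online neighbours, lost.
No further seizures.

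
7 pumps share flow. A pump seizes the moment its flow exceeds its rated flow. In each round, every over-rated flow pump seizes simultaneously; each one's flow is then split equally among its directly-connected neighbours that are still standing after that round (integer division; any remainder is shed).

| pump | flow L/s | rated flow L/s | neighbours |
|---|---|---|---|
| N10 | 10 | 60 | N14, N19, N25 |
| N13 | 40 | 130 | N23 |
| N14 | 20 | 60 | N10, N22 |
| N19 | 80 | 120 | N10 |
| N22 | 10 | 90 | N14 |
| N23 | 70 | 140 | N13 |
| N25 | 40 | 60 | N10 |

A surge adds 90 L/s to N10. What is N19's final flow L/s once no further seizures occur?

113

Round 1 — N10 at 100 > 60. N10 seizes.
  N10 sheds 100 L/s to N14, N19, N25: 33 each (1 lost).
    N14: 20+33 = 53 ≤ 60
    N19: 80+33 = 113 ≤ 120
    N25: 40+33 = 73 > 60
Round 2 — N25 seizes.
  N25 sheds 73 L/s: no online neighbours, lost.
No further seizures.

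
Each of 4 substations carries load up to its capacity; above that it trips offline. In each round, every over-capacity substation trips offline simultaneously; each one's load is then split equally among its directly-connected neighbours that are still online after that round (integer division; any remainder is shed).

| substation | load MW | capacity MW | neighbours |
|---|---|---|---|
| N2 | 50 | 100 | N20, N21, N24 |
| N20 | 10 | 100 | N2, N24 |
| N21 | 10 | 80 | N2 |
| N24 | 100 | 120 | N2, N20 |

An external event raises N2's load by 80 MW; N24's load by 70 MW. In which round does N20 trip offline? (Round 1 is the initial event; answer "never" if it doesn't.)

Round 1 — N2 at 130 > 100; N24 at 170 > 120. N2, N24 trip offline.
  N2 sheds 130 MW to N20, N21: 65 each.
    N20: 10+65 = 75 ≤ 100
    N21: 10+65 = 75 ≤ 80
  N24 sheds 170 MW to N20: 170 each.
    N20: 75+170 = 245 > 100
Round 2 — N20 trips offline.
  N20 sheds 245 MW: no online neighbours, lost.
No further trips.

2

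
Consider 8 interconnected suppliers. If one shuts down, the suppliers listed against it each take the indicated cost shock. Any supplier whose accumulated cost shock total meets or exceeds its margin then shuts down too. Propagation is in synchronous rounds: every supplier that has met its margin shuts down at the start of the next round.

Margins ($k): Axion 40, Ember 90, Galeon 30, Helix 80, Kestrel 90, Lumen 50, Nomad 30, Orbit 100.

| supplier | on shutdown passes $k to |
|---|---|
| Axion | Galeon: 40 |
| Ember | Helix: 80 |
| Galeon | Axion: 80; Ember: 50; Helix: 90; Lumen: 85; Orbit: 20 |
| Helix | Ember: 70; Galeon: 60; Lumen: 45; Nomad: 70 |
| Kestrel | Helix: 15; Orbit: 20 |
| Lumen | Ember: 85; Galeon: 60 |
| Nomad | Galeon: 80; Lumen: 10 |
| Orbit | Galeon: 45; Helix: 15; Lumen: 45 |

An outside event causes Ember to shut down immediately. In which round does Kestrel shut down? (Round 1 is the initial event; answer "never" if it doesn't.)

Round 1 — Ember shuts down (initial).
  Helix: +80 → 80 ≥ 80
Round 2 — Helix shuts down.
  Galeon: +60 → 60 ≥ 30
  Lumen: +45 → 45 < 50
  Nomad: +70 → 70 ≥ 30
Round 3 — Galeon, Nomad shut down.
  Axion: +80 → 80 ≥ 40
  Lumen: +85+10 → 140 ≥ 50
  Orbit: +20 → 20 < 100
Round 4 — Axion, Lumen shut down.
No further shutdowns.

never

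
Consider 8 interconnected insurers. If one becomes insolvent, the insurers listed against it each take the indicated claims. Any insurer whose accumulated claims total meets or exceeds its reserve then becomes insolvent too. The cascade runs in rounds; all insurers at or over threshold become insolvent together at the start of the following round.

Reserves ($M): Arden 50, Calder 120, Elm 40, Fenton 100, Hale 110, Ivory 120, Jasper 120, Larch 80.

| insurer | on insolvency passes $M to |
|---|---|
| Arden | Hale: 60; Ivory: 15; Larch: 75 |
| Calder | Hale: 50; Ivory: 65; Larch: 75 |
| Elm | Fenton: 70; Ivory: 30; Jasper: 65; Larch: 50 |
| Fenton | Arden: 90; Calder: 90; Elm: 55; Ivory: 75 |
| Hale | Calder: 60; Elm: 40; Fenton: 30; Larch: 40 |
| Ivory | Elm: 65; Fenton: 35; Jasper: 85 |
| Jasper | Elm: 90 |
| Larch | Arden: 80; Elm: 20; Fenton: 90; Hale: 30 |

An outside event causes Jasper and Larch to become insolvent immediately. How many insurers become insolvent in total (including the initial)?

6

Round 1 — Jasper, Larch become insolvent (initial).
  Arden: +80 → 80 ≥ 50
  Elm: +90+20 → 110 ≥ 40
  Fenton: +90 → 90 < 100
  Hale: +30 → 30 < 110
Round 2 — Arden, Elm become insolvent.
  Fenton: +70 → 160 ≥ 100
  Hale: +60 → 90 < 110
  Ivory: +15+30 → 45 < 120
Round 3 — Fenton becomes insolvent.
  Calder: +90 → 90 < 120
  Ivory: +75 → 120 ≥ 120
Round 4 — Ivory becomes insolvent.
No further insolvencies.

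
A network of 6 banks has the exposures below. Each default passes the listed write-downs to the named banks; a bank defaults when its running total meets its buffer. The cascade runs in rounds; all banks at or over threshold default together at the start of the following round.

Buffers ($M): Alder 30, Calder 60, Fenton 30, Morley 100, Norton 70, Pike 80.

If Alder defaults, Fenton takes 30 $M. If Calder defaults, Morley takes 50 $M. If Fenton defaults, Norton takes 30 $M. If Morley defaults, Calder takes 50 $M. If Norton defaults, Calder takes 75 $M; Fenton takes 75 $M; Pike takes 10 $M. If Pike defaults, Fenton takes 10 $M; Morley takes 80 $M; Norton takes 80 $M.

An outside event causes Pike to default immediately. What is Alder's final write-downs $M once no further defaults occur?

0

Round 1 — Pike defaults (initial).
  Fenton: +10 → 10 < 30
  Morley: +80 → 80 < 100
  Norton: +80 → 80 ≥ 70
Round 2 — Norton defaults.
  Calder: +75 → 75 ≥ 60
  Fenton: +75 → 85 ≥ 30
Round 3 — Calder, Fenton default.
  Morley: +50 → 130 ≥ 100
Round 4 — Morley defaults.
No further defaults.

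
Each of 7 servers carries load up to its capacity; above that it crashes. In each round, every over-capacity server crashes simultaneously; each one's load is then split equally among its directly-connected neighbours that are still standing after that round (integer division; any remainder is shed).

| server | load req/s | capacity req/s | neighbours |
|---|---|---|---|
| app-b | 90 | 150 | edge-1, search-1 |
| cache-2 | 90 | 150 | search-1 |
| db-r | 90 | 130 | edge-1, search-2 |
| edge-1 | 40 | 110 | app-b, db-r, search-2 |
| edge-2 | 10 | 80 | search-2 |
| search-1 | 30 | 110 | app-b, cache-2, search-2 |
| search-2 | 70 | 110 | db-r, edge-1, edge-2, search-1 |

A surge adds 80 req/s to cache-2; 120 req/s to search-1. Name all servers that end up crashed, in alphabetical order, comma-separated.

app-b, cache-2, db-r, edge-1, search-1, search-2

Round 1 — cache-2 at 170 > 150; search-1 at 150 > 110. cache-2, search-1 crash.
  cache-2 sheds 170 req/s: no online neighbours, lost.
  search-1 sheds 150 req/s to app-b, search-2: 75 each.
    app-b: 90+75 = 165 > 150
    search-2: 70+75 = 145 > 110
Round 2 — app-b, search-2 crash.
  app-b sheds 165 req/s to edge-1: 165 each.
    edge-1: 40+165 = 205 > 110
  search-2 sheds 145 req/s to db-r, edge-1, edge-2: 48 each (1 lost).
    db-r: 90+48 = 138 > 130
    edge-1: 205+48 = 253 > 110
    edge-2: 10+48 = 58 ≤ 80
Round 3 — db-r, edge-1 crash.
  db-r sheds 138 req/s: no online neighbours, lost.
  edge-1 sheds 253 req/s: no online neighbours, lost.
No further crashes.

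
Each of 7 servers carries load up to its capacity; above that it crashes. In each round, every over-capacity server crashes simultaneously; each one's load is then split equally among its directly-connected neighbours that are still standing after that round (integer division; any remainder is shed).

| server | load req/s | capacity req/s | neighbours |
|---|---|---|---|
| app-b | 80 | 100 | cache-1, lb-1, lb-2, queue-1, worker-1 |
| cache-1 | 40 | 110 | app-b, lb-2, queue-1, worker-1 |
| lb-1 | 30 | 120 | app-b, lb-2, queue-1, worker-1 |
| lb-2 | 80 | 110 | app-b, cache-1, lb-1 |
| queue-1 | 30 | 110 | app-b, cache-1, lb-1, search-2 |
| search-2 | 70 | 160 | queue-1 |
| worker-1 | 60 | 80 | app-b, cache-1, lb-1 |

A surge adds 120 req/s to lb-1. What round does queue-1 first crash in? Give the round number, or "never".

Round 1 — lb-1 at 150 > 120. lb-1 crashes.
  lb-1 sheds 150 req/s to app-b, lb-2, queue-1, worker-1: 37 each (2 lost).
    app-b: 80+37 = 117 > 100
    lb-2: 80+37 = 117 > 110
    queue-1: 30+37 = 67 ≤ 110
    worker-1: 60+37 = 97 > 80
Round 2 — app-b, lb-2, worker-1 crash.
  app-b sheds 117 req/s to cache-1, queue-1: 58 each (1 lost).
    cache-1: 40+58 = 98 ≤ 110
    queue-1: 67+58 = 125 > 110
  lb-2 sheds 117 req/s to cache-1: 117 each.
    cache-1: 98+117 = 215 > 110
  worker-1 sheds 97 req/s to cache-1: 97 each.
    cache-1: 215+97 = 312 > 110
Round 3 — cache-1, queue-1 crash.
  cache-1 sheds 312 req/s: no online neighbours, lost.
  queue-1 sheds 125 req/s to search-2: 125 each.
    search-2: 70+125 = 195 > 160
Round 4 — search-2 crashes.
  search-2 sheds 195 req/s: no online neighbours, lost.
No further crashes.

3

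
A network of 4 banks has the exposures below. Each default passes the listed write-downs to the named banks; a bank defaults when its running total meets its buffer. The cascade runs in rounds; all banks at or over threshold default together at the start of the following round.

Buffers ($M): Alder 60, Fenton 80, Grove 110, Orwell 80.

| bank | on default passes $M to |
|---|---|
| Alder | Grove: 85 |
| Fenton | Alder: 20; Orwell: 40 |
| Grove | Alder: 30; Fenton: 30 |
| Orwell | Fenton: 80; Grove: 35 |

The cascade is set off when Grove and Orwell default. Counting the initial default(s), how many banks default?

3

Round 1 — Grove, Orwell default (initial).
  Alder: +30 → 30 < 60
  Fenton: +30+80 → 110 ≥ 80
Round 2 — Fenton defaults.
  Alder: +20 → 50 < 60
No further defaults.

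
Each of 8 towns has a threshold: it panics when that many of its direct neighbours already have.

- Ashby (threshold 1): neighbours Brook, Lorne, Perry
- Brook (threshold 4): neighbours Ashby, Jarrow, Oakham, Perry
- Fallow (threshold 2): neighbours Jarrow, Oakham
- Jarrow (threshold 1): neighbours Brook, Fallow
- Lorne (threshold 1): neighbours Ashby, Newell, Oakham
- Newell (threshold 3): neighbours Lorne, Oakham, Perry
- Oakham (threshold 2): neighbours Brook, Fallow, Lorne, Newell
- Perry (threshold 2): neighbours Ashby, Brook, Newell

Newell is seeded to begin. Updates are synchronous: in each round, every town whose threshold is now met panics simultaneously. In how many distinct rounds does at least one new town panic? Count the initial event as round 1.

4

Round 1 — Newell panics (initial).
Round 2 — checking thresholds:
  Lorne: 1 of 3 neighbours ≥ 1, panics.
  Oakham: 1 of 4 neighbours < 2, below threshold.
  Perry: 1 of 3 neighbours < 2, below threshold.
Round 3 — checking thresholds:
  Ashby: 1 of 3 neighbours ≥ 1, panics.
  Oakham: 2 of 4 neighbours ≥ 2, panics.
  Perry: 1 of 3 neighbours < 2, below threshold.
Round 4 — checking thresholds:
  Brook: 2 of 4 neighbours < 4, below threshold.
  Fallow: 1 of 2 neighbours < 2, below threshold.
  Perry: 2 of 3 neighbours ≥ 2, panics.
Round 5 — no new panics; cascade stops.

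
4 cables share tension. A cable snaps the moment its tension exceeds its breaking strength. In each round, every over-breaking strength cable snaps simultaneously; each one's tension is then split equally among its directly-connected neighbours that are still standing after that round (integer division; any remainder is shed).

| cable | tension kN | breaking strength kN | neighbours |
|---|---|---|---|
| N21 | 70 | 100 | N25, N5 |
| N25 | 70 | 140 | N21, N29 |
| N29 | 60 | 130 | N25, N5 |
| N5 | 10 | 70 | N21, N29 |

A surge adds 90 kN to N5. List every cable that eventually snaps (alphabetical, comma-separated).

Round 1 — N5 at 100 > 70. N5 snaps.
  N5 sheds 100 kN to N21, N29: 50 each.
    N21: 70+50 = 120 > 100
    N29: 60+50 = 110 ≤ 130
Round 2 — N21 snaps.
  N21 sheds 120 kN to N25: 120 each.
    N25: 70+120 = 190 > 140
Round 3 — N25 snaps.
  N25 sheds 190 kN to N29: 190 each.
    N29: 110+190 = 300 > 130
Round 4 — N29 snaps.
  N29 sheds 300 kN: no online neighbours, lost.
No further breaks.

N21, N25, N29, N5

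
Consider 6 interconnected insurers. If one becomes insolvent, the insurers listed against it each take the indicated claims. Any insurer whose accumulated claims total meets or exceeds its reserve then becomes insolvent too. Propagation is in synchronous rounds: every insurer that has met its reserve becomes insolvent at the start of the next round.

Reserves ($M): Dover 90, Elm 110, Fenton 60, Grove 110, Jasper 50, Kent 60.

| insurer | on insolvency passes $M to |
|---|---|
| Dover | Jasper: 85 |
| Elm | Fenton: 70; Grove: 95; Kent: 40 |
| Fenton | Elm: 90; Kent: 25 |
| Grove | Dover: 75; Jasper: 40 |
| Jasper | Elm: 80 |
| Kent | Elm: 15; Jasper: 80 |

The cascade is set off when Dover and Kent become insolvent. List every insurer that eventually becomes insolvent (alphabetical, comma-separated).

Round 1 — Dover, Kent become insolvent (initial).
  Elm: +15 → 15 < 110
  Jasper: +85+80 → 165 ≥ 50
Round 2 — Jasper becomes insolvent.
  Elm: +80 → 95 < 110
No further insolvencies.

Dover, Jasper, Kent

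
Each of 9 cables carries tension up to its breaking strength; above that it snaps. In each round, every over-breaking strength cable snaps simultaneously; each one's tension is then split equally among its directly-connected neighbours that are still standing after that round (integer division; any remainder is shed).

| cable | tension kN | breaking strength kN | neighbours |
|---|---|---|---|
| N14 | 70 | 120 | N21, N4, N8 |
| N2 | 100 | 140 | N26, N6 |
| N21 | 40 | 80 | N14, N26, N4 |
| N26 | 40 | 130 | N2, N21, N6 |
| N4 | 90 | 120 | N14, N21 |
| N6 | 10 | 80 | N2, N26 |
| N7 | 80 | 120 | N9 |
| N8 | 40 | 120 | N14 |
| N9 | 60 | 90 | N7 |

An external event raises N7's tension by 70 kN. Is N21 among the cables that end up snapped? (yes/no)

Round 1 — N7 at 150 > 120. N7 snaps.
  N7 sheds 150 kN to N9: 150 each.
    N9: 60+150 = 210 > 90
Round 2 — N9 snaps.
  N9 sheds 210 kN: no online neighbours, lost.
No further breaks.

no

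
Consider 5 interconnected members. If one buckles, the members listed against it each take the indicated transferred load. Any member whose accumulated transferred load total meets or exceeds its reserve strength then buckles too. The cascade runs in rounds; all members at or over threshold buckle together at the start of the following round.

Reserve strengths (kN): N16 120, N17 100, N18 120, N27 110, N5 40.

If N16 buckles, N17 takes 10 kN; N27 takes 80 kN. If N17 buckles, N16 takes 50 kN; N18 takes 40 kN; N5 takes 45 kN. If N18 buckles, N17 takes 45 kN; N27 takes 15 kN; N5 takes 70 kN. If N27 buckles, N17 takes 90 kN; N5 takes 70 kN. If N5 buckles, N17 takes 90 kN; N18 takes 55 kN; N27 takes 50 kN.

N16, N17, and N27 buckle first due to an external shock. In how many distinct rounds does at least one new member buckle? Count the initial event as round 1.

2

Round 1 — N16, N17, N27 buckle (initial).
  N18: +40 → 40 < 120
  N5: +45+70 → 115 ≥ 40
Round 2 — N5 buckles.
  N18: +55 → 95 < 120
No further bucklings.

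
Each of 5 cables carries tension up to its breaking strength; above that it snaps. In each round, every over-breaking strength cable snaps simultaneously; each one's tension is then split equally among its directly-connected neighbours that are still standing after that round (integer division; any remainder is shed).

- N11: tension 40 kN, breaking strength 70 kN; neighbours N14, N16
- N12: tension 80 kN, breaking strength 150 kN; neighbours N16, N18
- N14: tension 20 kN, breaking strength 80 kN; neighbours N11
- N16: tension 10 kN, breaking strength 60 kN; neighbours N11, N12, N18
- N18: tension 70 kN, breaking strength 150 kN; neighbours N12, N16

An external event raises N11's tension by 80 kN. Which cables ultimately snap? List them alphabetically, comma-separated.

Round 1 — N11 at 120 > 70. N11 snaps.
  N11 sheds 120 kN to N14, N16: 60 each.
    N14: 20+60 = 80 ≤ 80
    N16: 10+60 = 70 > 60
Round 2 — N16 snaps.
  N16 sheds 70 kN to N12, N18: 35 each.
    N12: 80+35 = 115 ≤ 150
    N18: 70+35 = 105 ≤ 150
No further breaks.

N11, N16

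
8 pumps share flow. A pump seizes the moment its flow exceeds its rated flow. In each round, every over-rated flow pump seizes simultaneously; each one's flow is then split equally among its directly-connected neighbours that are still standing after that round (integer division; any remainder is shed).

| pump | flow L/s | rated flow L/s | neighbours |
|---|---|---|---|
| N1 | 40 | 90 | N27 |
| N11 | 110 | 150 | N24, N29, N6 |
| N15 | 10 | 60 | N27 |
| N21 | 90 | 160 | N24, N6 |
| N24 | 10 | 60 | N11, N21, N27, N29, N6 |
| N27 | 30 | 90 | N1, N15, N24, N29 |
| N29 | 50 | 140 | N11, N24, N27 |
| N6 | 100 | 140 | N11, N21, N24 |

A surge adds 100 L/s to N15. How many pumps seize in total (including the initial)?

2

Round 1 — N15 at 110 > 60. N15 seizes.
  N15 sheds 110 L/s to N27: 110 each.
    N27: 30+110 = 140 > 90
Round 2 — N27 seizes.
  N27 sheds 140 L/s to N1, N24, N29: 46 each (2 lost).
    N1: 40+46 = 86 ≤ 90
    N24: 10+46 = 56 ≤ 60
    N29: 50+46 = 96 ≤ 140
No further seizures.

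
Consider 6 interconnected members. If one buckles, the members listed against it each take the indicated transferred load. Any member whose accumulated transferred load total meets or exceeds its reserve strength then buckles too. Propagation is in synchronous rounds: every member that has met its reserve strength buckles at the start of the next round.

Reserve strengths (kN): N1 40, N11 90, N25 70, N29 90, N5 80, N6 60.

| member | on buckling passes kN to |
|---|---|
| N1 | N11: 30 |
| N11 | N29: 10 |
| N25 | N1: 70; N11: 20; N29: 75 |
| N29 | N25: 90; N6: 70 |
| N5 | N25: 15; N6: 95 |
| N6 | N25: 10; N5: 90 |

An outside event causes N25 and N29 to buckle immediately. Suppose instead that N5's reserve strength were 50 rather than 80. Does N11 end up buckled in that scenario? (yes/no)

With N5's reserve strength at 50:
Round 1 — N25, N29 buckle (initial).
  N1: +70 → 70 ≥ 40
  N11: +20 → 20 < 90
  N6: +70 → 70 ≥ 60
Round 2 — N1, N6 buckle.
  N11: +30 → 50 < 90
  N5: +90 → 90 ≥ 50
Round 3 — N5 buckles.
No further bucklings.

no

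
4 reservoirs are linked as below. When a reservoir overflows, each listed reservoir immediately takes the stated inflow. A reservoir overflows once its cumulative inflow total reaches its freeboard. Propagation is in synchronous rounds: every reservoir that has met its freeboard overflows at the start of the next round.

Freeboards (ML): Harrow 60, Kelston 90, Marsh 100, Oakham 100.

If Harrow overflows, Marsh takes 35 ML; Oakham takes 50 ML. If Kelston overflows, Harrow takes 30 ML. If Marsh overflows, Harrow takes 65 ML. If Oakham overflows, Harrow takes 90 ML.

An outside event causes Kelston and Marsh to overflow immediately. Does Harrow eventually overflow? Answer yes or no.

Round 1 — Kelston, Marsh overflow (initial).
  Harrow: +30+65 → 95 ≥ 60
Round 2 — Harrow overflows.
  Oakham: +50 → 50 < 100
No further overflows.

yes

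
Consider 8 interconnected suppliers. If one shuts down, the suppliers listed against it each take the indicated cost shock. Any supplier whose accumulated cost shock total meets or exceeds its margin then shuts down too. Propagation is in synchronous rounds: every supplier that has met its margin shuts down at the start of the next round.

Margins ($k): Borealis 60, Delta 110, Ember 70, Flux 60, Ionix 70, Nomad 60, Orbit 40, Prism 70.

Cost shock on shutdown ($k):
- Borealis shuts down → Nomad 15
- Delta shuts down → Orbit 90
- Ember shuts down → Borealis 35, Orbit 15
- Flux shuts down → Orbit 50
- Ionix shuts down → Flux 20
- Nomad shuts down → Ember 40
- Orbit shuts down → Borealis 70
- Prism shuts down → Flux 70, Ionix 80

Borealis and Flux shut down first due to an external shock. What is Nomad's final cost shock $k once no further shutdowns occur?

15

Round 1 — Borealis, Flux shut down (initial).
  Nomad: +15 → 15 < 60
  Orbit: +50 → 50 ≥ 40
Round 2 — Orbit shuts down.
No further shutdowns.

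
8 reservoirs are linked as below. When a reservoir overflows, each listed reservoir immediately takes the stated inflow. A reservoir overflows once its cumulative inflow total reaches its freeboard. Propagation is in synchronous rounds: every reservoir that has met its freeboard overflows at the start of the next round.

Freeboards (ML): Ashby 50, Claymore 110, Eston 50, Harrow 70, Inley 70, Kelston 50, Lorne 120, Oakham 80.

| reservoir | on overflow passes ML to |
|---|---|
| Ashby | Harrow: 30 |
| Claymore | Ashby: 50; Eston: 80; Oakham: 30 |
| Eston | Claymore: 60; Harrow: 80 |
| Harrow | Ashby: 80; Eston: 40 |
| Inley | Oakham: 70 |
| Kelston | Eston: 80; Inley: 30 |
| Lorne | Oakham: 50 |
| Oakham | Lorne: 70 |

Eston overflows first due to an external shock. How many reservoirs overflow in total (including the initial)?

3

Round 1 — Eston overflows (initial).
  Claymore: +60 → 60 < 110
  Harrow: +80 → 80 ≥ 70
Round 2 — Harrow overflows.
  Ashby: +80 → 80 ≥ 50
Round 3 — Ashby overflows.
No further overflows.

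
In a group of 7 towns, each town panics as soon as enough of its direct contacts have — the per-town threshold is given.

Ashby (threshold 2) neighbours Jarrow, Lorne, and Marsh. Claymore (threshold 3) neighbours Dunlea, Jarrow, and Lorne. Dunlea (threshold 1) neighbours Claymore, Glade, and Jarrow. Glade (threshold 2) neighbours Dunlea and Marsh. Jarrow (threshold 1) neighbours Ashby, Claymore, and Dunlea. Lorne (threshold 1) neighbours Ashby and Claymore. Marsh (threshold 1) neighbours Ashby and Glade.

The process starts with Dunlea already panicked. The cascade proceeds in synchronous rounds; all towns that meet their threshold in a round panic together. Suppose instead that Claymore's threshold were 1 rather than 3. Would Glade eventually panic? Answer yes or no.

With Claymore's threshold at 1:
Round 1 — Dunlea panics (initial).
Round 2 — checking thresholds:
  Claymore: 1 of 3 neighbours ≥ 1, panics.
  Glade: 1 of 2 neighbours < 2, not yet.
  Jarrow: 1 of 3 neighbours ≥ 1, panics.
Round 3 — checking thresholds:
  Ashby: 1 of 3 neighbours < 2, not yet.
  Glade: 1 of 2 neighbours < 2, not yet.
  Lorne: 1 of 2 neighbours ≥ 1, panics.
Round 4 — checking thresholds:
  Ashby: 2 of 3 neighbours ≥ 2, panics.
  Glade: 1 of 2 neighbours < 2, not yet.
Round 5 — checking thresholds:
  Glade: 1 of 2 neighbours < 2, not yet.
  Marsh: 1 of 2 neighbours ≥ 1, panics.
Round 6 — checking thresholds:
  Glade: 2 of 2 neighbours ≥ 2, panics.
Round 7 — no new panics; cascade stops.

yes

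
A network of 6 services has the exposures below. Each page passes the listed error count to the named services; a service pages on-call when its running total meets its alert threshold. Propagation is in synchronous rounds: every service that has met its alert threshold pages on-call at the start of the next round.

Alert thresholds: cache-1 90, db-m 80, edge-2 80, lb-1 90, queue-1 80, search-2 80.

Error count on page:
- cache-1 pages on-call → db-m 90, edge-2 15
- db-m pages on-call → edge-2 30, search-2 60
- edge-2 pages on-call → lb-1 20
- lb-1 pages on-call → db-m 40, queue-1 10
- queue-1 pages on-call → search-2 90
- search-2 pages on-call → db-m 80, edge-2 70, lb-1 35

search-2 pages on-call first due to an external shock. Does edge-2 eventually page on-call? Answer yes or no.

yes

Round 1 — search-2 pages on-call (initial).
  db-m: +80 → 80 ≥ 80
  edge-2: +70 → 70 < 80
  lb-1: +35 → 35 < 90
Round 2 — db-m pages on-call.
  edge-2: +30 → 100 ≥ 80
Round 3 — edge-2 pages on-call.
  lb-1: +20 → 55 < 90
No further pages.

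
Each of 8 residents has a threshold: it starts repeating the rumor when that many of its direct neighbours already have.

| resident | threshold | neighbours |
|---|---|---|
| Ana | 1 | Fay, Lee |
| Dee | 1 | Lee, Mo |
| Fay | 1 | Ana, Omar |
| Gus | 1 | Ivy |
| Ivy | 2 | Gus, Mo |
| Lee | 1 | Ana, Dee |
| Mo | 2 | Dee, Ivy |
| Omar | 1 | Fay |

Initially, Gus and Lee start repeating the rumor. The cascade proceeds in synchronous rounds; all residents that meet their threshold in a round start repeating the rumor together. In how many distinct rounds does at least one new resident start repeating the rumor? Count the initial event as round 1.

Round 1 — Gus, Lee start repeating the rumor (initial).
Round 2 — checking thresholds:
  Ana: 1 of 2 neighbours ≥ 1, starts repeating the rumor.
  Dee: 1 of 2 neighbours ≥ 1, starts repeating the rumor.
  Ivy: 1 of 2 neighbours < 2, not yet.
Round 3 — checking thresholds:
  Fay: 1 of 2 neighbours ≥ 1, starts repeating the rumor.
  Ivy: 1 of 2 neighbours < 2, not yet.
  Mo: 1 of 2 neighbours < 2, not yet.
Round 4 — checking thresholds:
  Ivy: 1 of 2 neighbours < 2, not yet.
  Mo: 1 of 2 neighbours < 2, not yet.
  Omar: 1 of 1 neighbours ≥ 1, starts repeating the rumor.
Round 5 — no new spreads; cascade stops.

4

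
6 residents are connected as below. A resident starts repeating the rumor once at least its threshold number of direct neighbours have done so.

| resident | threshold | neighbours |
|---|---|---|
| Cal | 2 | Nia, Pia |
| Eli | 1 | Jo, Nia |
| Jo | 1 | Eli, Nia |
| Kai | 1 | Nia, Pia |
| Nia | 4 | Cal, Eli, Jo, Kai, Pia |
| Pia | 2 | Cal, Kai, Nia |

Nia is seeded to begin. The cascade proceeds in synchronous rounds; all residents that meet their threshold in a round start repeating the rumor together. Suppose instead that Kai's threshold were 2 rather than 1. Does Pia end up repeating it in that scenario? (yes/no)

no

With Kai's threshold at 2:
Round 1 — Nia starts repeating the rumor (initial).
Round 2 — checking thresholds:
  Cal: 1 of 2 neighbours < 2, holds.
  Eli: 1 of 2 neighbours ≥ 1, starts repeating the rumor.
  Jo: 1 of 2 neighbours ≥ 1, starts repeating the rumor.
  Kai: 1 of 2 neighbours < 2, holds.
  Pia: 1 of 3 neighbours < 2, holds.
Round 3 — no new spreads; cascade stops.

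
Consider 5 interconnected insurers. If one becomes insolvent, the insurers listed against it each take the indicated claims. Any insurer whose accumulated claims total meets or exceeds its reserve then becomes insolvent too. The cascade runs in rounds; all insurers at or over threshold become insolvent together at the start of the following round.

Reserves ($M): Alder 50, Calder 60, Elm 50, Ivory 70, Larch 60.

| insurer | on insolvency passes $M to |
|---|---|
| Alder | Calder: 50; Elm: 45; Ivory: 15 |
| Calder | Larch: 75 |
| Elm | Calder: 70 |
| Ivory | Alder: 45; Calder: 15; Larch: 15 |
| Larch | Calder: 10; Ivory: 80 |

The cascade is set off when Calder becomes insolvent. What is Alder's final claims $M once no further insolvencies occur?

45

Round 1 — Calder becomes insolvent (initial).
  Larch: +75 → 75 ≥ 60
Round 2 — Larch becomes insolvent.
  Ivory: +80 → 80 ≥ 70
Round 3 — Ivory becomes insolvent.
  Alder: +45 → 45 < 50
No further insolvencies.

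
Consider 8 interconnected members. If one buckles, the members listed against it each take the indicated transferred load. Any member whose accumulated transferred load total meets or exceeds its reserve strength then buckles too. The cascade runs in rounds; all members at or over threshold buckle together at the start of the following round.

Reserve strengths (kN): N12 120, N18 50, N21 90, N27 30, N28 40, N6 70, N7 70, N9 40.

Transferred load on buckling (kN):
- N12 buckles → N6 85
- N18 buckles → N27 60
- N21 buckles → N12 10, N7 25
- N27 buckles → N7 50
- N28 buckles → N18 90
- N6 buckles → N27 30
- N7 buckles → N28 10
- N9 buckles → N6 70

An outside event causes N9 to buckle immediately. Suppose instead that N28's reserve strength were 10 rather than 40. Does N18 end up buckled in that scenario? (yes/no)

With N28's reserve strength at 10:
Round 1 — N9 buckles (initial).
  N6: +70 → 70 ≥ 70
Round 2 — N6 buckles.
  N27: +30 → 30 ≥ 30
Round 3 — N27 buckles.
  N7: +50 → 50 < 70
No further bucklings.

no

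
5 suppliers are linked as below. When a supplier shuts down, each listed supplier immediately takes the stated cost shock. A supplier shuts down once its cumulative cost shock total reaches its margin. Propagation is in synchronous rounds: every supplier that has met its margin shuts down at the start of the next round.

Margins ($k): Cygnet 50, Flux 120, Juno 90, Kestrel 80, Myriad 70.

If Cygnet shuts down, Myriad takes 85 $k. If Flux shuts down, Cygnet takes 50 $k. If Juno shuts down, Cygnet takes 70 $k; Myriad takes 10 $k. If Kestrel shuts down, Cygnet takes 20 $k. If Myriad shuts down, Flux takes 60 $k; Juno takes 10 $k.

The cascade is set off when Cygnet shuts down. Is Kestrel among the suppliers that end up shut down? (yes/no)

no

Round 1 — Cygnet shuts down (initial).
  Myriad: +85 → 85 ≥ 70
Round 2 — Myriad shuts down.
  Flux: +60 → 60 < 120
  Juno: +10 → 10 < 90
No further shutdowns.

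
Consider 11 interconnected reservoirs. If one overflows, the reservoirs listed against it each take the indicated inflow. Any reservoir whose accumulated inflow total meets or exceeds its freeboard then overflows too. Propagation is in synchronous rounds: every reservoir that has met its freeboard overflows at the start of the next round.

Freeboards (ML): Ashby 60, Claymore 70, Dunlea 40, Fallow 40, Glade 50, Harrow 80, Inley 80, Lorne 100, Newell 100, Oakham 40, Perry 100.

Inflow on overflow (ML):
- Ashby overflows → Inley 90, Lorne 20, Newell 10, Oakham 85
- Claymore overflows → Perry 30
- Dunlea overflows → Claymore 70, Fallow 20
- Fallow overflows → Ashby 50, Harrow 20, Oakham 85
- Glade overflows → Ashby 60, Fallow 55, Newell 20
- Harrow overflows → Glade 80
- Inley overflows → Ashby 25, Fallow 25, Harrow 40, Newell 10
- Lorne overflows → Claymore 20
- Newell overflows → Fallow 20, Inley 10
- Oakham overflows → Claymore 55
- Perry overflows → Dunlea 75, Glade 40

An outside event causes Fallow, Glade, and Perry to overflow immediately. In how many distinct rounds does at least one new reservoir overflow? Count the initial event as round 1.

3

Round 1 — Fallow, Glade, Perry overflow (initial).
  Ashby: +50+60 → 110 ≥ 60
  Dunlea: +75 → 75 ≥ 40
  Harrow: +20 → 20 < 80
  Newell: +20 → 20 < 100
  Oakham: +85 → 85 ≥ 40
Round 2 — Ashby, Dunlea, Oakham overflow.
  Claymore: +70+55 → 125 ≥ 70
  Inley: +90 → 90 ≥ 80
  Lorne: +20 → 20 < 100
  Newell: +10 → 30 < 100
Round 3 — Claymore, Inley overflow.
  Harrow: +40 → 60 < 80
  Newell: +10 → 40 < 100
No further overflows.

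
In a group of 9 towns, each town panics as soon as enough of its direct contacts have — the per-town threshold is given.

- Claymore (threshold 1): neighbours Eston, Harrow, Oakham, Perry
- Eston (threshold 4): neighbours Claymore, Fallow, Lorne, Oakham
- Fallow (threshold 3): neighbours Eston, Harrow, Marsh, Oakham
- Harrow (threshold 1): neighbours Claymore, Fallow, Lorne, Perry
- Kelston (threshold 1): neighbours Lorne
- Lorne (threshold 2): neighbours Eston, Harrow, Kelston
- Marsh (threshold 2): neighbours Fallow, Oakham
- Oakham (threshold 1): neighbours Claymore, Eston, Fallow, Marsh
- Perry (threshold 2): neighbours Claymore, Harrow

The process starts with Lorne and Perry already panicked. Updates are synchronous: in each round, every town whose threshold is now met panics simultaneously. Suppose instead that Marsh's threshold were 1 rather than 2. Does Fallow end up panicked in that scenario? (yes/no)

yes

With Marsh's threshold at 1:
Round 1 — Lorne, Perry panic (initial).
Round 2 — checking thresholds:
  Claymore: 1 of 4 neighbours ≥ 1, panics.
  Eston: 1 of 4 neighbours < 4, holds.
  Harrow: 2 of 4 neighbours ≥ 1, panics.
  Kelston: 1 of 1 neighbours ≥ 1, panics.
Round 3 — checking thresholds:
  Eston: 2 of 4 neighbours < 4, holds.
  Fallow: 1 of 4 neighbours < 3, holds.
  Oakham: 1 of 4 neighbours ≥ 1, panics.
Round 4 — checking thresholds:
  Eston: 3 of 4 neighbours < 4, holds.
  Fallow: 2 of 4 neighbours < 3, holds.
  Marsh: 1 of 2 neighbours ≥ 1, panics.
Round 5 — checking thresholds:
  Eston: 3 of 4 neighbours < 4, holds.
  Fallow: 3 of 4 neighbours ≥ 3, panics.
Round 6 — checking thresholds:
  Eston: 4 of 4 neighbours ≥ 4, panics.
Round 7 — no new panics; cascade stops.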